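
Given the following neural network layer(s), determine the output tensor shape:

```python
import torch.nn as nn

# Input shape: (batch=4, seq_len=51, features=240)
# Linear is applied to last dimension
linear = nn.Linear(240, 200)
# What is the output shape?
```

Input: (4, 51, 240) -> Output: (4, 51, 200)

Answer: (4, 51, 200)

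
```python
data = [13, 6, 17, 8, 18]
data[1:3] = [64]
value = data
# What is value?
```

Trace:
`data = [13, 6, 17, 8, 18]` → data = [13, 6, 17, 8, 18]
`data[1:3] = [64]` → data = [13, 64, 8, 18]
`value = data` → value = [13, 64, 8, 18]
So value = [13, 64, 8, 18]

Answer: [13, 64, 8, 18]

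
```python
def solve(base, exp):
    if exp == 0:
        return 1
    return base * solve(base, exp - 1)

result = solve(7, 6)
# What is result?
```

solve(7, 6) = 7 * 7 * 7 * 7 * 7 * 7 = 117649

Answer: 117649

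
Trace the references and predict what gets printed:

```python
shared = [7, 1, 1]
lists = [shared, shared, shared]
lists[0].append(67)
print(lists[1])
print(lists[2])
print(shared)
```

Key concept: list of same reference.
Step by step:
`shared = [7, 1, 1]` → shared = [7, 1, 1]
`lists = [shared, shared, shared]` → lists = [[7, 1, 1], [7, 1, 1], [7, 1, 1]]
`lists[0].append(67)` → shared = [7, 1, 1, 67]; lists = [[7, 1, 1, 67], [7, 1, 1, 67], [7, 1, 1, 67]]
`print(lists[1])` → prints [7, 1, 1, 67]
`print(lists[2])` → prints [7, 1, 1, 67]
`print(shared)` → prints [7, 1, 1, 67]

Answer:
[7, 1, 1, 67]
[7, 1, 1, 67]
[7, 1, 1, 67]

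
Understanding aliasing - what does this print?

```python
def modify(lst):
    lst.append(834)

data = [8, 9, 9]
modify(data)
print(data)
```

Key concept: function modifies passed list.
Step by step:
`data = [8, 9, 9]` → data = [8, 9, 9]
`modify(data)` → data = [8, 9, 9, 834]
`print(data)` → prints [8, 9, 9, 834]

Answer: [8, 9, 9, 834]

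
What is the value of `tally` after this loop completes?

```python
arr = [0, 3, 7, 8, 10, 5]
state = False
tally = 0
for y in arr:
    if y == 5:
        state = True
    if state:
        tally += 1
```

Count elements after first 5 in [0, 3, 7, 8, 10, 5]
`tally` takes the values: 0 → 1

Answer: 1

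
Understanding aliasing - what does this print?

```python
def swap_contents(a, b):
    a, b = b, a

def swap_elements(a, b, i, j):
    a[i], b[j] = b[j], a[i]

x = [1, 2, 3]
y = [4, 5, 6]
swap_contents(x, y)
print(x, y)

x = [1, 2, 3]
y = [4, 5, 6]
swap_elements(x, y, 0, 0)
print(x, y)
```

Key concept: parameter rebinding vs mutation.
Step by step:
`x = [1, 2, 3]` → x = [1, 2, 3]
`y = [4, 5, 6]` → y = [4, 5, 6]
`swap_contents(x, y)` → no visible change to tracked variables
`print(x, y)` → prints [1, 2, 3] [4, 5, 6]
`x = [1, 2, 3]` → x = [1, 2, 3]
`y = [4, 5, 6]` → y = [4, 5, 6]
`swap_elements(x, y, 0, 0)` → x = [4, 2, 3]; y = [1, 5, 6]
`print(x, y)` → prints [4, 2, 3] [1, 5, 6]

Answer:
[1, 2, 3] [4, 5, 6]
[4, 2, 3] [1, 5, 6]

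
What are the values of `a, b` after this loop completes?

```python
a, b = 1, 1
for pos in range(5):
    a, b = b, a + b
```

Fibonacci: after 5 iterations
`a, b` takes the values: (1, 1) → (1, 2) → (2, 3) → (3, 5) → (5, 8) → (8, 13)

Answer: 8, 13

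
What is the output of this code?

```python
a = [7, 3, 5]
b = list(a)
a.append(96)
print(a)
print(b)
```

Key concept: list() constructor creates copy.
Step by step:
`a = [7, 3, 5]` → a = [7, 3, 5]
`b = list(a)` → b = [7, 3, 5]
`a.append(96)` → a = [7, 3, 5, 96]
`print(a)` → prints [7, 3, 5, 96]
`print(b)` → prints [7, 3, 5]

Answer:
[7, 3, 5, 96]
[7, 3, 5]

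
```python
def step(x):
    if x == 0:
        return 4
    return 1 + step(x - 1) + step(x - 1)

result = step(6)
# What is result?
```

step(x) = 1 + 2·step(x-1), step(0)=4. Closed form: (4+1)·2^6 - 1 = 319.

Answer: 319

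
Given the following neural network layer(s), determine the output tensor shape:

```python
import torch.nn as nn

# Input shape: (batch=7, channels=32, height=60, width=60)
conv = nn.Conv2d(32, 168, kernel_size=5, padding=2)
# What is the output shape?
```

Input: (7, 32, 60, 60) -> Output: (7, 168, 60, 60)

Answer: (7, 168, 60, 60)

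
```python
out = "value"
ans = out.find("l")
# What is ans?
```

Trace:
`out = "value"` → out = 'value'
`ans = out.find("l")` → ans = 2
So ans = 2

Answer: 2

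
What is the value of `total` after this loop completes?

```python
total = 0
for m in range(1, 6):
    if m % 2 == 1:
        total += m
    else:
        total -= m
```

Add odd, subtract even
`total` takes the values: 0 → 1 → -1 → 2 → -2 → 3

Answer: 3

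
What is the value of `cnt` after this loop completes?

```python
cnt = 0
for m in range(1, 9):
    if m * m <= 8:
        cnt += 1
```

Count numbers where m² ≤ 8
`cnt` takes the values: 0 → 1 → 2

Answer: 2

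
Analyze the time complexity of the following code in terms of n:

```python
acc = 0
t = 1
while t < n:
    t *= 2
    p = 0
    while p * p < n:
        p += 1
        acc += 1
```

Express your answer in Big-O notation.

Each loop level contributes: log n × √n. Multiplying the contributions gives O(√n log n).

Answer: O(√n log n)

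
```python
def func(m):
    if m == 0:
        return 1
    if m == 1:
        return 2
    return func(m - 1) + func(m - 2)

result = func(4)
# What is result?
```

Build up from base cases: func(0)=1, func(1)=2, func(2)=3, func(3)=5, func(4)=8

Answer: 8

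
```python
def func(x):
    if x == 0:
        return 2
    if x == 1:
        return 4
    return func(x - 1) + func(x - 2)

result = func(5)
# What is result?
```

Build up from base cases: func(0)=2, func(1)=4, func(2)=6, func(3)=10, func(4)=16, func(5)=26

Answer: 26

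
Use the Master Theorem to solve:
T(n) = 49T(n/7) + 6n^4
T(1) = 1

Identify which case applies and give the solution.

a=49, b=7, f(n)=6n^4. log_7(49) = 2. Since c=4 > 2 and the regularity condition holds (49(n/7)^4 = (49/7^4)n^4 with 49/7^4 < 1), Case 3 applies: T(n) = Θ(f(n)) = O(n^4).

Answer: O(n^4) - Case 3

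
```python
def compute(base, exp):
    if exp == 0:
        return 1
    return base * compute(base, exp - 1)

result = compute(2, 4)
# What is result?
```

compute(2, 4) = 2 * 2 * 2 * 2 = 16

Answer: 16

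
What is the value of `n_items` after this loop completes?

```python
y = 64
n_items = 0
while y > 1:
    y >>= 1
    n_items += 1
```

Count right shifts until 1
`n_items` takes the values: 0 → 1 → 2 → 3 → 4 → 5 → 6

Answer: 6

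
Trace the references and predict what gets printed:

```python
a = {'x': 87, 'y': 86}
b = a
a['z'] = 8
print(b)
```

Key concept: dict aliasing.
Step by step:
`a = {'x': 87, 'y': 86}` → a = {'x': 87, 'y': 86}
`b = a` → b = {'x': 87, 'y': 86} (same object as a)
`a['z'] = 8` → a = {'x': 87, 'y': 86, 'z': 8} (same object as b); b = {'x': 87, 'y': 86, 'z': 8} (same object as a)
`print(b)` → prints {'x': 87, 'y': 86, 'z': 8}

Answer: {'x': 87, 'y': 86, 'z': 8}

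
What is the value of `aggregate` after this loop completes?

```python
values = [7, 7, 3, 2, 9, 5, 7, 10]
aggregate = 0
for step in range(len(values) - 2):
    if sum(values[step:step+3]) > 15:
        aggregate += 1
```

Count windows with sum > 15
`aggregate` takes the values: 0 → 1 → 2 → 3 → 4

Answer: 4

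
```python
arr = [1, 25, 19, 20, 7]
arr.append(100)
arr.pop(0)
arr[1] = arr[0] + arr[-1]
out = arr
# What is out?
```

Trace:
`arr = [1, 25, 19, 20, 7]` → arr = [1, 25, 19, 20, 7]
`arr.append(100)` → arr = [1, 25, 19, 20, 7, 100]
`arr.pop(0)` → arr = [25, 19, 20, 7, 100]
`arr[1] = arr[0] + arr[-1]` → arr = [25, 125, 20, 7, 100]
`out = arr` → out = [25, 125, 20, 7, 100]
So out = [25, 125, 20, 7, 100]

Answer: [25, 125, 20, 7, 100]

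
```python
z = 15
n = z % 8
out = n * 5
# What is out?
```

Trace:
`z = 15` → z = 15
`n = z % 8` → n = 7
`out = n * 5` → out = 35
So out = 35

Answer: 35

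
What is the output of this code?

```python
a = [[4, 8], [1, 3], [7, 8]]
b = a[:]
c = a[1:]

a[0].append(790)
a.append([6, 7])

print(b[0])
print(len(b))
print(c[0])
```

Key concept: slice with nested mutation.
Step by step:
`a = [[4, 8], [1, 3], [7, 8]]` → a = [[4, 8], [1, 3], [7, 8]]
`b = a[:]` → b = [[4, 8], [1, 3], [7, 8]]
`c = a[1:]` → c = [[1, 3], [7, 8]]
`a[0].append(790)` → a = [[4, 8, 790], [1, 3], [7, 8]]; b = [[4, 8, 790], [1, 3], [7, 8]]
`a.append([6, 7])` → a = [[4, 8, 790], [1, 3], [7, 8], [6, 7]]
`print(b[0])` → prints [4, 8, 790]
`print(len(b))` → prints 3
`print(c[0])` → prints [1, 3]

Answer:
[4, 8, 790]
3
[1, 3]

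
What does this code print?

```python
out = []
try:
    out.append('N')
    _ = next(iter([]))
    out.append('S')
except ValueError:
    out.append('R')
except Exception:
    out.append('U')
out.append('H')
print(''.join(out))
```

Execution trace: 'N' (try body) → 'U' (except Exception) → 'H' (after the try/except). Output: NUH

Answer: NUH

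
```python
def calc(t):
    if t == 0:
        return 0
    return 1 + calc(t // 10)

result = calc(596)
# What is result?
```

Count of digits of 596: 3

Answer: 3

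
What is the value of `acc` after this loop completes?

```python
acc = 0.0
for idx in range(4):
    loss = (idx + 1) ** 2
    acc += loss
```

Sum of squared losses 1² + 2² + ... + 4²
`acc` takes the values: 0.0 → 1.0 → 5.0 → 14.0 → 30.0

Answer: 30.0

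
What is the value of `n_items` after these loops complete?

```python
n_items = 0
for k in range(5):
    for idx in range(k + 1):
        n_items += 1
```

Triangle: 1 + 2 + ... + 5
`n_items` takes the values: 0 → 1 → 2 → 3 → 4 → 5 → 6 → 7 → 8 → 9 → 10 → 11 → 12 → 13 → 14 → 15

Answer: 15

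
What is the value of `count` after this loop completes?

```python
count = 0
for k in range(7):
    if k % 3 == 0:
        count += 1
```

Count numbers divisible by 3 in range(7)
`count` takes the values: 0 → 1 → 2 → 3

Answer: 3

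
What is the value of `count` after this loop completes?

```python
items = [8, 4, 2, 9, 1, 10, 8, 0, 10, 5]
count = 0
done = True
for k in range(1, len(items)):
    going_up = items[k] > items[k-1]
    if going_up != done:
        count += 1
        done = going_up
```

Count direction changes in [8, 4, 2, 9, 1, 10, 8, 0, 10, 5]
`count` takes the values: 0 → 1 → 2 → 3 → 4 → 5 → 6 → 7

Answer: 7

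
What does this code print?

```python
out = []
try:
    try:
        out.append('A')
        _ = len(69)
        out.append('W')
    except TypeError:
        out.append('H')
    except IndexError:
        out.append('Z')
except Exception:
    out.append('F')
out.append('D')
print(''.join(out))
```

Execution trace: 'A' (inner try body) → 'H' (inner except TypeError) → 'D' (after the try/except). Output: AHD

Answer: AHD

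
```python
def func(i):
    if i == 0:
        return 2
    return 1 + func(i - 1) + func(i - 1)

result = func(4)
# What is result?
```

func(i) = 1 + 2·func(i-1), func(0)=2. Closed form: (2+1)·2^4 - 1 = 47.

Answer: 47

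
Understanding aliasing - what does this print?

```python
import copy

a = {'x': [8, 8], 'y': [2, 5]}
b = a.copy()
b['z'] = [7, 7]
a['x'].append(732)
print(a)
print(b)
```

Key concept: shallow copy of dict with mutable values.
Step by step:
`a = {'x': [8, 8], 'y': [2, 5]}` → a = {'x': [8, 8], 'y': [2, 5]}
`b = a.copy()` → b = {'x': [8, 8], 'y': [2, 5]}
`b['z'] = [7, 7]` → b = {'x': [8, 8], 'y': [2, 5], 'z': [7, 7]}
`a['x'].append(732)` → a = {'x': [8, 8, 732], 'y': [2, 5]}; b = {'x': [8, 8, 732], 'y': [2, 5], 'z': [7, 7]}
`print(a)` → prints {'x': [8, 8, 732], 'y': [2, 5]}
`print(b)` → prints {'x': [8, 8, 732], 'y': [2, 5], 'z': [7, 7]}

Answer:
{'x': [8, 8, 732], 'y': [2, 5]}
{'x': [8, 8, 732], 'y': [2, 5], 'z': [7, 7]}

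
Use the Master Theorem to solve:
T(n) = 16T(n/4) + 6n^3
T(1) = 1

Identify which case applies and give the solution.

a=16, b=4, f(n)=6n^3. log_4(16) = 2. Since c=3 > 2 and the regularity condition holds (16(n/4)^3 = (16/4^3)n^3 with 16/4^3 < 1), Case 3 applies: T(n) = Θ(f(n)) = O(n^3).

Answer: O(n^3) - Case 3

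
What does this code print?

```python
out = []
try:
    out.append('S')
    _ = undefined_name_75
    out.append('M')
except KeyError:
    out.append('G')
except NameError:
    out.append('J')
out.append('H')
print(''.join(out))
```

Execution trace: 'S' (try body) → 'J' (except NameError) → 'H' (after the try/except). Output: SJH

Answer: SJH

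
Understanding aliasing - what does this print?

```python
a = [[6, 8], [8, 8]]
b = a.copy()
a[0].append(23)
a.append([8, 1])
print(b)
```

Key concept: shallow copy with nested lists.
Step by step:
`a = [[6, 8], [8, 8]]` → a = [[6, 8], [8, 8]]
`b = a.copy()` → b = [[6, 8], [8, 8]]
`a[0].append(23)` → a = [[6, 8, 23], [8, 8]]; b = [[6, 8, 23], [8, 8]]
`a.append([8, 1])` → a = [[6, 8, 23], [8, 8], [8, 1]]
`print(b)` → prints [[6, 8, 23], [8, 8]]

Answer: [[6, 8, 23], [8, 8]]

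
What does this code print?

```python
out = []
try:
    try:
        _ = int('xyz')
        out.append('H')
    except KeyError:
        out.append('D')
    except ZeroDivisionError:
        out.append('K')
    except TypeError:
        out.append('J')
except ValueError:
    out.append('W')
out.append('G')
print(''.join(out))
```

Execution trace: 'W' (outer except ValueError) → 'G' (after the try/except). Output: WG

Answer: WG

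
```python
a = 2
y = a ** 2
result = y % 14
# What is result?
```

Trace:
`a = 2` → a = 2
`y = a ** 2` → y = 4
`result = y % 14` → result = 4
So result = 4

Answer: 4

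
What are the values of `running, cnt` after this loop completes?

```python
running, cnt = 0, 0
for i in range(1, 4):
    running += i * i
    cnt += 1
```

Sum of squares and count
`running, cnt` takes the values: (0, 0) → (1, 0) → (1, 1) → (5, 1) → (5, 2) → (14, 2) → (14, 3)

Answer: 14, 3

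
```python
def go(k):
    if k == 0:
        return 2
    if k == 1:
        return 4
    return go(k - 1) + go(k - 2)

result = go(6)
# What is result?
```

Build up from base cases: go(0)=2, go(1)=4, go(2)=6, go(3)=10, go(4)=16, go(5)=26, go(6)=42

Answer: 42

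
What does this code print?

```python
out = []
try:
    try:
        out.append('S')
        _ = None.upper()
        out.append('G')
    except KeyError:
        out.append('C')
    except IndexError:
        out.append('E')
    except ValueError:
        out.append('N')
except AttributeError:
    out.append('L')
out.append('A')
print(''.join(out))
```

Execution trace: 'S' (try body) → 'L' (outer except AttributeError) → 'A' (after the try/except). Output: SLA

Answer: SLA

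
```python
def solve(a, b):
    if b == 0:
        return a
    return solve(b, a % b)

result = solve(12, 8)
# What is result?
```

solve(12, 8) -> solve(8, 4) -> solve(4, 0) -> 4

Answer: 4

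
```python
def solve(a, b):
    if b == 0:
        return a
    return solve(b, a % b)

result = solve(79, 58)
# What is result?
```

solve(79, 58) -> solve(58, 21) -> solve(21, 16) -> solve(16, 5) -> solve(5, 1) -> solve(1, 0) -> 1

Answer: 1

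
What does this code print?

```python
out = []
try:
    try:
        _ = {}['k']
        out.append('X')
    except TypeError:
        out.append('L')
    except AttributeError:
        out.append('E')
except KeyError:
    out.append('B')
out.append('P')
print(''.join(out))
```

Execution trace: 'B' (outer except KeyError) → 'P' (after the try/except). Output: BP

Answer: BP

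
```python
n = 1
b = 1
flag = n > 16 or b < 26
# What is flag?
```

Trace:
`n = 1` → n = 1
`b = 1` → b = 1
`flag = n > 16 or b < 26` → flag = True
So flag = True

Answer: True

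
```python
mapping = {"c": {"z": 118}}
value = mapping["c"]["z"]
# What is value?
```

Trace:
`mapping = {"c": {"z": 118}}` → mapping = {'c': {'z': 118}}
`value = mapping["c"]["z"]` → value = 118
So value = 118

Answer: 118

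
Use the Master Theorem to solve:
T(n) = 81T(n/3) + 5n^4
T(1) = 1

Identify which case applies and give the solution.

a=81, b=3, f(n)=5n^4. log_3(81) = 4. Since c=4 = 4, Case 2 applies: T(n) = Θ(n^log_b(a) · log n) = O(n^4 log n).

Answer: O(n^4 log n) - Case 2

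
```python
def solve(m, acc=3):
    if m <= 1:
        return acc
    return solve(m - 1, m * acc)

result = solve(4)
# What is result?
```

Accumulator trace (n, acc): (4, 3) -> (3, 12) -> (2, 36) -> (1, 72) -> return 72

Answer: 72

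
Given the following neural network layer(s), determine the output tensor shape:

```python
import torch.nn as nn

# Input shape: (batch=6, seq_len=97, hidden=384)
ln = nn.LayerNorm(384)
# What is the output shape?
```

Input: (6, 97, 384) -> Output: (6, 97, 384)

Answer: (6, 97, 384)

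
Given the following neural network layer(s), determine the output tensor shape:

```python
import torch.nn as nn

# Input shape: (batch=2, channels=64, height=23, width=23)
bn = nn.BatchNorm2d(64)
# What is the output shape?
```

Input: (2, 64, 23, 23) -> Output: (2, 64, 23, 23)

Answer: (2, 64, 23, 23)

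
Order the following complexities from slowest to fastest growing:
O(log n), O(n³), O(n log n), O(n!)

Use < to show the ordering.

Ordered by growth rate: O(log n) < O(n log n) < O(n³) < O(n!)

Answer: O(log n) < O(n log n) < O(n³) < O(n!)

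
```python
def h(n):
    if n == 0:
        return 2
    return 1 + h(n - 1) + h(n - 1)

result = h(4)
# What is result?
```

h(n) = 1 + 2·h(n-1), h(0)=2. Closed form: (2+1)·2^4 - 1 = 47.

Answer: 47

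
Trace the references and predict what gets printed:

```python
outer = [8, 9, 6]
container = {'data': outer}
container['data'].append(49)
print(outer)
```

Key concept: dict holds reference to list.
Step by step:
`outer = [8, 9, 6]` → outer = [8, 9, 6]
`container = {'data': outer}` → container = {'data': [8, 9, 6]}
`container['data'].append(49)` → outer = [8, 9, 6, 49]; container = {'data': [8, 9, 6, 49]}
`print(outer)` → prints [8, 9, 6, 49]

Answer: [8, 9, 6, 49]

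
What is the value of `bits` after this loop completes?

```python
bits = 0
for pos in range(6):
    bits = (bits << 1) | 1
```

Build 6 consecutive 1-bits: 0b111111
`bits` takes the values: 0 → 1 → 3 → 7 → 15 → 31 → 63

Answer: 63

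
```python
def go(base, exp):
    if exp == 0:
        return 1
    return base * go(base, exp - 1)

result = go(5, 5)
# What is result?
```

go(5, 5) = 5 * 5 * 5 * 5 * 5 = 3125

Answer: 3125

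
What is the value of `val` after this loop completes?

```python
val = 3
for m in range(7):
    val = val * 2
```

Multiply by 2, 7 times: 3 * 2^7 = 384
`val` takes the values: 3 → 6 → 12 → 24 → 48 → 96 → 192 → 384

Answer: 384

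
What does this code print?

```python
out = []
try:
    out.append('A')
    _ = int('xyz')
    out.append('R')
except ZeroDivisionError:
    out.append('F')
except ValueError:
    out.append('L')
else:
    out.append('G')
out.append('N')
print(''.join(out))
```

Execution trace: 'A' (try body) → 'L' (except ValueError) → 'N' (after the try/except). Output: ALN

Answer: ALN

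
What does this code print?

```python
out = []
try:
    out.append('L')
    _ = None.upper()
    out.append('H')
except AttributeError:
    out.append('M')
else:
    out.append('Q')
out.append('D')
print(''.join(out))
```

Execution trace: 'L' (try body) → 'M' (except AttributeError) → 'D' (after the try/except). Output: LMD

Answer: LMD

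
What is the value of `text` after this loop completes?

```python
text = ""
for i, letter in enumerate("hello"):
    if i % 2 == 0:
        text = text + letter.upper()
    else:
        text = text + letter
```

Uppercase even positions in 'hello'
`text` takes the values: "" → "H" → "He" → "HeL" → "HeLl" → "HeLlO"

Answer: "HeLlO"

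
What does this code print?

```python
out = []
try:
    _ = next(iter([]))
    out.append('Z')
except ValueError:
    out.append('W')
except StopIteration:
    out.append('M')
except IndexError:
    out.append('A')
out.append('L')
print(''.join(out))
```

Execution trace: 'M' (except StopIteration) → 'L' (after the try/except). Output: ML

Answer: ML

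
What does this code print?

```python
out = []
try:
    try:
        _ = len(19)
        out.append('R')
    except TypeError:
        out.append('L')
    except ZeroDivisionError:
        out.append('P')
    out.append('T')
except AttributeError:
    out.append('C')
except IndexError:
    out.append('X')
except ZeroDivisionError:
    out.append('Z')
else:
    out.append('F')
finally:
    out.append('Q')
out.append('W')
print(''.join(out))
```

Execution trace: 'L' (inner except TypeError) → 'T' (try body, no exception) → 'F' (else) → 'Q' (finally) → 'W' (after the try/except). Output: LTFQW

Answer: LTFQW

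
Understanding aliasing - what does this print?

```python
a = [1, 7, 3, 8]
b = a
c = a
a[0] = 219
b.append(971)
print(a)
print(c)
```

Key concept: multiple aliases.
Step by step:
`a = [1, 7, 3, 8]` → a = [1, 7, 3, 8]
`b = a` → b = [1, 7, 3, 8] (same object as a)
`c = a` → c = [1, 7, 3, 8] (same object as a, b)
`a[0] = 219` → a = [219, 7, 3, 8] (same object as b, c); b = [219, 7, 3, 8] (same object as a, c); c = [219, 7, 3, 8] (same object as a, b)
`b.append(971)` → a = [219, 7, 3, 8, 971] (same object as b, c); b = [219, 7, 3, 8, 971] (same object as a, c); c = [219, 7, 3, 8, 971] (same object as a, b)
`print(a)` → prints [219, 7, 3, 8, 971]
`print(c)` → prints [219, 7, 3, 8, 971]

Answer:
[219, 7, 3, 8, 971]
[219, 7, 3, 8, 971]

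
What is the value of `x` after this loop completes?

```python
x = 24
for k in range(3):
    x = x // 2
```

Halve 3 times: 24 // 2^3 = 3
`x` takes the values: 24 → 12 → 6 → 3

Answer: 3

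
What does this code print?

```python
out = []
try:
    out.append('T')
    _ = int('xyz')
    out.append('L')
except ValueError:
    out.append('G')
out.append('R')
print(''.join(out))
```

Execution trace: 'T' (try body) → 'G' (except ValueError) → 'R' (after the try/except). Output: TGR

Answer: TGR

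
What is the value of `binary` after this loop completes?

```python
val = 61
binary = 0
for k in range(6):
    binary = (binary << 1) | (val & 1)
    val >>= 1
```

Reverse lowest 6 bits of 61
`binary` takes the values: 0 → 1 → 2 → 5 → 11 → 23 → 47

Answer: 47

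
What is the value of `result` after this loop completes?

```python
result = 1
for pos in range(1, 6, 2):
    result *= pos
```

Product of 1, 3, 5, ... up to 5
`result` takes the values: 1 → 3 → 15

Answer: 15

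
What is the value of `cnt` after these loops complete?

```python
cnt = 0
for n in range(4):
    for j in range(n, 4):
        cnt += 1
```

Upper triangle: 4 + 3 + ... + 1
`cnt` takes the values: 0 → 1 → 2 → 3 → 4 → 5 → 6 → 7 → 8 → 9 → 10

Answer: 10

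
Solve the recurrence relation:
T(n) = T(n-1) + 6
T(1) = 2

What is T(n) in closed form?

Unrolling: T(n) = T(1) + 6·(n-1) = 2 + 6(n-1) = 6n - 4.

Answer: T(n) = 6n - 4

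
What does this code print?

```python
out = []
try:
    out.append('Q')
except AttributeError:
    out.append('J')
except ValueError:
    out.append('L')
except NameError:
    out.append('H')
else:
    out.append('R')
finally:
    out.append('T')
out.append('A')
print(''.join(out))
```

Execution trace: 'Q' (try body, no exception) → 'R' (else) → 'T' (finally) → 'A' (after the try/except). Output: QRTA

Answer: QRTA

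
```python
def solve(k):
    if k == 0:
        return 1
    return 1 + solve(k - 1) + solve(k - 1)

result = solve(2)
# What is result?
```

solve(k) = 1 + 2·solve(k-1), solve(0)=1. Closed form: (1+1)·2^2 - 1 = 7.

Answer: 7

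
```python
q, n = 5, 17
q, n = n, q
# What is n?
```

Trace:
`q, n = 5, 17` → q = 5; n = 17
`q, n = n, q` → q = 17; n = 5
So n = 5

Answer: 5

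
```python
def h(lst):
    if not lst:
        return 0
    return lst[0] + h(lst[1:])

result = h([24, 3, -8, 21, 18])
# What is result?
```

24 + 3 + (-8) + 21 + 18 + 0 = 58

Answer: 58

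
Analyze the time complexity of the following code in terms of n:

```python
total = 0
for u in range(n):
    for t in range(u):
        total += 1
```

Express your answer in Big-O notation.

Each loop level contributes: n × n. Multiplying the contributions gives O(n^2).

Answer: O(n^2)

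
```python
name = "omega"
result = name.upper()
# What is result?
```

Trace:
`name = "omega"` → name = 'omega'
`result = name.upper()` → result = 'OMEGA'
So result = 'OMEGA'

Answer: 'OMEGA'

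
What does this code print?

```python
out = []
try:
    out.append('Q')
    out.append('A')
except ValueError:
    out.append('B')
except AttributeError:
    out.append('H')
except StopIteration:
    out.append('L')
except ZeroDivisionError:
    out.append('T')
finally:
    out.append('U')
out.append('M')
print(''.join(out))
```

Execution trace: 'Q' (try body) → 'A' (try body, no exception) → 'U' (finally) → 'M' (after the try/except). Output: QAUM

Answer: QAUM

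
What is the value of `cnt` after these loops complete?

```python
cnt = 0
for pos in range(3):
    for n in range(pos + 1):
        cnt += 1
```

Triangle: 1 + 2 + ... + 3
`cnt` takes the values: 0 → 1 → 2 → 3 → 4 → 5 → 6

Answer: 6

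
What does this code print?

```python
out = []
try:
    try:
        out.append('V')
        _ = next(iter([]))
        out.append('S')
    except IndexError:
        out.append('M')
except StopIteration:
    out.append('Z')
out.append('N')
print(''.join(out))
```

Execution trace: 'V' (inner try body) → 'Z' (outer except StopIteration) → 'N' (after the try/except). Output: VZN

Answer: VZN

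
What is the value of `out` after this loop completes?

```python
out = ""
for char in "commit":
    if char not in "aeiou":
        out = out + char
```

Remove vowels from 'commit'
`out` takes the values: "" → "c" → "cm" → "cmm" → "cmmt"

Answer: "cmmt"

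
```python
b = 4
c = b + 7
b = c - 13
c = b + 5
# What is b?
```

Trace:
`b = 4` → b = 4
`c = b + 7` → c = 11
`b = c - 13` → b = -2
`c = b + 5` → c = 3
So b = -2

Answer: -2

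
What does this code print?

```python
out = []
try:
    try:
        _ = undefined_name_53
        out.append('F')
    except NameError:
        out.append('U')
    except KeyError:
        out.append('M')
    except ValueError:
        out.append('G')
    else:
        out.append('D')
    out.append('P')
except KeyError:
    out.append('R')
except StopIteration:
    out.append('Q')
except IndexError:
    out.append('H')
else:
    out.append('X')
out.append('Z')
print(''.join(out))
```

Execution trace: 'U' (inner except NameError) → 'P' (try body, no exception) → 'X' (else) → 'Z' (after the try/except). Output: UPXZ

Answer: UPXZ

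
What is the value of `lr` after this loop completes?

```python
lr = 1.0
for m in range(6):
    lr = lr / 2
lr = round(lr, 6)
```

Halving LR 6 times: 1 / 2^6
`lr` takes the values: 1.0 → 0.5 → 0.25 → 0.125 → 0.0625 → 0.03125 → 0.015625

Answer: 0.015625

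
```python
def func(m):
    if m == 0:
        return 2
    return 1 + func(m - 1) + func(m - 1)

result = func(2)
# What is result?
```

func(m) = 1 + 2·func(m-1), func(0)=2. Closed form: (2+1)·2^2 - 1 = 11.

Answer: 11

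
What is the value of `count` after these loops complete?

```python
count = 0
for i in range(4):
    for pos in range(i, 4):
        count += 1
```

Upper triangle: 4 + 3 + ... + 1
`count` takes the values: 0 → 1 → 2 → 3 → 4 → 5 → 6 → 7 → 8 → 9 → 10

Answer: 10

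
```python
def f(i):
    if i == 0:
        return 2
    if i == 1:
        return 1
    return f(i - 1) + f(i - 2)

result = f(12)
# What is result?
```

Build up from base cases: f(0)=2, f(1)=1, f(2)=3, f(3)=4, f(4)=7, f(5)=11, f(6)=18, ..., f(12)=322

Answer: 322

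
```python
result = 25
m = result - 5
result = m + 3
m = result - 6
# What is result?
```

Trace:
`result = 25` → result = 25
`m = result - 5` → m = 20
`result = m + 3` → result = 23
`m = result - 6` → m = 17
So result = 23

Answer: 23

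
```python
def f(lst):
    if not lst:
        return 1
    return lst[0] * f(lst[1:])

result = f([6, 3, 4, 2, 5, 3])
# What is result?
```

Product over [6, 3, 4, 2, 5, 3] = 6 * 3 * 4 * 2 * 5 * 3 = 2160

Answer: 2160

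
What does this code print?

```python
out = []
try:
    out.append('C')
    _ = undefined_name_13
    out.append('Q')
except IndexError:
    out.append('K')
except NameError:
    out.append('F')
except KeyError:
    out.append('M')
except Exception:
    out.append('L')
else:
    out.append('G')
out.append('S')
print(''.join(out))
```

Execution trace: 'C' (try body) → 'F' (except NameError) → 'S' (after the try/except). Output: CFS

Answer: CFS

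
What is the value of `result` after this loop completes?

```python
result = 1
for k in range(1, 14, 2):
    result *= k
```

Product of 1, 3, 5, ... up to 13
`result` takes the values: 1 → 3 → 15 → 105 → 945 → 10395 → 135135

Answer: 135135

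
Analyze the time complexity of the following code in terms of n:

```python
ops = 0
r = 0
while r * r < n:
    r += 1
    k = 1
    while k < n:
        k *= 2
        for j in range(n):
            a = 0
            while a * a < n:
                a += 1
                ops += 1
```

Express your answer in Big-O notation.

Each loop level contributes: √n × log n × n × √n. Multiplying the contributions gives O(n^2 log n).

Answer: O(n^2 log n)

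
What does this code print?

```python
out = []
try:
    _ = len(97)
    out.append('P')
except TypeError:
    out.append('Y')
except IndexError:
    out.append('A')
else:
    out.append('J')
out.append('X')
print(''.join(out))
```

Execution trace: 'Y' (except TypeError) → 'X' (after the try/except). Output: YX

Answer: YX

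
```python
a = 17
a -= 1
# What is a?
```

Trace:
`a = 17` → a = 17
`a -= 1` → a = 16
So a = 16

Answer: 16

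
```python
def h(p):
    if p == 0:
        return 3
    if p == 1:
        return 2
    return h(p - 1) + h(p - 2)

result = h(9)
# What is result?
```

Build up from base cases: h(0)=3, h(1)=2, h(2)=5, h(3)=7, h(4)=12, h(5)=19, h(6)=31, ..., h(9)=131

Answer: 131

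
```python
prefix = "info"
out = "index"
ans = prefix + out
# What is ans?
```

Trace:
`prefix = "info"` → prefix = 'info'
`out = "index"` → out = 'index'
`ans = prefix + out` → ans = 'infoindex'
So ans = 'infoindex'

Answer: 'infoindex'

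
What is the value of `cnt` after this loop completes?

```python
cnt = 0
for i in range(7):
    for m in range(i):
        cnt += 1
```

Triangle number: 0+1+2+...+6
`cnt` takes the values: 0 → 1 → 2 → 3 → 4 → 5 → 6 → 7 → 8 → 9 → 10 → 11 → 12 → 13 → 14 → 15 → 16 → 17 → 18 → 19 → 20 → 21

Answer: 21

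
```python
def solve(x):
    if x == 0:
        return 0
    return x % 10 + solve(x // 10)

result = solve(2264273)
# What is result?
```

Sum of digits of 2264273: 3 + 7 + 2 + 4 + 6 + 2 + 2 = 26

Answer: 26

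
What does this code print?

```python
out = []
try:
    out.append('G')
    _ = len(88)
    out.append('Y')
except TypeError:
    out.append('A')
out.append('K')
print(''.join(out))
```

Execution trace: 'G' (try body) → 'A' (except TypeError) → 'K' (after the try/except). Output: GAK

Answer: GAK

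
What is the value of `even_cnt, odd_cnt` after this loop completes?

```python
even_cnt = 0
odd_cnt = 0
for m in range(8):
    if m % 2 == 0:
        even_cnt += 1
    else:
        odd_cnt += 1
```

Count evens and odds in range(8)
`even_cnt, odd_cnt` takes the values: (0, 0) → (1, 0) → (1, 1) → (2, 1) → (2, 2) → (3, 2) → (3, 3) → (4, 3) → (4, 4)

Answer: 4, 4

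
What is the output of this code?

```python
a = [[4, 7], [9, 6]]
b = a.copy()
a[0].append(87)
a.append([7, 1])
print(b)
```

Key concept: shallow copy with nested lists.
Step by step:
`a = [[4, 7], [9, 6]]` → a = [[4, 7], [9, 6]]
`b = a.copy()` → b = [[4, 7], [9, 6]]
`a[0].append(87)` → a = [[4, 7, 87], [9, 6]]; b = [[4, 7, 87], [9, 6]]
`a.append([7, 1])` → a = [[4, 7, 87], [9, 6], [7, 1]]
`print(b)` → prints [[4, 7, 87], [9, 6]]

Answer: [[4, 7, 87], [9, 6]]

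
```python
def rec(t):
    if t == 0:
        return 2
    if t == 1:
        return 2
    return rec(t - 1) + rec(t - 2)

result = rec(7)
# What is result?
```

Build up from base cases: rec(0)=2, rec(1)=2, rec(2)=4, rec(3)=6, rec(4)=10, rec(5)=16, rec(6)=26, ..., rec(7)=42

Answer: 42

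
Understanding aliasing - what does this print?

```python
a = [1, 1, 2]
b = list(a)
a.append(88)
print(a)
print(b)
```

Key concept: list() constructor creates copy.
Step by step:
`a = [1, 1, 2]` → a = [1, 1, 2]
`b = list(a)` → b = [1, 1, 2]
`a.append(88)` → a = [1, 1, 2, 88]
`print(a)` → prints [1, 1, 2, 88]
`print(b)` → prints [1, 1, 2]

Answer:
[1, 1, 2, 88]
[1, 1, 2]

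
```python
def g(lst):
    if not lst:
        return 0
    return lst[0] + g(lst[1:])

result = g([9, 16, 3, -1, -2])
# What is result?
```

9 + 16 + 3 + (-1) + (-2) + 0 = 25

Answer: 25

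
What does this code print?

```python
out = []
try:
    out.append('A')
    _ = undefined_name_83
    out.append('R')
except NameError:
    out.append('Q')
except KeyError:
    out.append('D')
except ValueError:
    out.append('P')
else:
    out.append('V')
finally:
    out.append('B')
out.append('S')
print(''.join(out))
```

Execution trace: 'A' (try body) → 'Q' (except NameError) → 'B' (finally) → 'S' (after the try/except). Output: AQBS

Answer: AQBS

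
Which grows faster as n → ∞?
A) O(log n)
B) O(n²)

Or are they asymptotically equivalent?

O(log n) vs O(n²): Higher order terms dominate.

Answer: B) O(n²) grows faster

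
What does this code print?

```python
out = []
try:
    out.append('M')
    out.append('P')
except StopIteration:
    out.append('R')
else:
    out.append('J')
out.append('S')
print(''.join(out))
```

Execution trace: 'M' (try body) → 'P' (try body, no exception) → 'J' (else) → 'S' (after the try/except). Output: MPJS

Answer: MPJS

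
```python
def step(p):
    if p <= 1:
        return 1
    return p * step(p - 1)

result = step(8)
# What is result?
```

step(8) = 8 * 7 * 6 * 5 * 4 * 3 * 2 * 1 = 40320

Answer: 40320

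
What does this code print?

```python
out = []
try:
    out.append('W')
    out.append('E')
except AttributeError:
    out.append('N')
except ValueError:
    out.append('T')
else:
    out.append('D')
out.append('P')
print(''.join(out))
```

Execution trace: 'W' (try body) → 'E' (try body, no exception) → 'D' (else) → 'P' (after the try/except). Output: WEDP

Answer: WEDP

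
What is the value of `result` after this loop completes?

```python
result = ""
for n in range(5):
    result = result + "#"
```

Repeat '#' 5 times
`result` takes the values: "" → "#" → "##" → "###" → "####" → "#####"

Answer: "#####"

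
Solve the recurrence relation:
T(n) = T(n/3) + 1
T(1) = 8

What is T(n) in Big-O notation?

Each step divides n by 3 and adds 1. After log_3(n) steps we reach T(1)=8. So T(n) = 1·log_3(n) + 8 = O(log n).

Answer: O(log n)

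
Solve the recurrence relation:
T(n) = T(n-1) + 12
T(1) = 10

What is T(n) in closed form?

Unrolling: T(n) = T(1) + 12·(n-1) = 10 + 12(n-1) = 12n - 2.

Answer: T(n) = 12n - 2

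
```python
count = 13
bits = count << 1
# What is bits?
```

Trace:
`count = 13` → count = 13
`bits = count << 1` → bits = 26
So bits = 26

Answer: 26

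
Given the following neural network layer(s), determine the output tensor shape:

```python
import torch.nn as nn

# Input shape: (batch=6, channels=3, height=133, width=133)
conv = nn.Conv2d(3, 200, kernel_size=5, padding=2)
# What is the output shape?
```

Input: (6, 3, 133, 133) -> Output: (6, 200, 133, 133)

Answer: (6, 200, 133, 133)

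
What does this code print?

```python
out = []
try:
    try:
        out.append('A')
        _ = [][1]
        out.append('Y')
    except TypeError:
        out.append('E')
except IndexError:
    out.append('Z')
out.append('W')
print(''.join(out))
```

Execution trace: 'A' (try body) → 'Z' (outer except IndexError) → 'W' (after the try/except). Output: AZW

Answer: AZW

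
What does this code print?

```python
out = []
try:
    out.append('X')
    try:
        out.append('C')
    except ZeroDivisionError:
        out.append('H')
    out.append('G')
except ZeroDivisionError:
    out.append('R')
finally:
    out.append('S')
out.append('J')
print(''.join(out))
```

Execution trace: 'X' (try body) → 'C' (inner try body, no exception) → 'G' (try body, no exception) → 'S' (finally) → 'J' (after the try/except). Output: XCGSJ

Answer: XCGSJ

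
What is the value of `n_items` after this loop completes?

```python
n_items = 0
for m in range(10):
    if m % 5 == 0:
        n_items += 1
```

Count numbers divisible by 5 in range(10)
`n_items` takes the values: 0 → 1 → 2

Answer: 2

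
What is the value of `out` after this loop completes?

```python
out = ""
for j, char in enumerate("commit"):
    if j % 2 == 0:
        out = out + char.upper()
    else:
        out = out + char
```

Uppercase even positions in 'commit'
`out` takes the values: "" → "C" → "Co" → "CoM" → "CoMm" → "CoMmI" → "CoMmIt"

Answer: "CoMmIt"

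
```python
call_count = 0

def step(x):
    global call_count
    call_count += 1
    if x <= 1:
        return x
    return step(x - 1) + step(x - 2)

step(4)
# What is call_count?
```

Calls(x) = 1 + Calls(x-1) + Calls(x-2); Calls(0)=Calls(1)=1. For x=4 this gives 9.

Answer: 9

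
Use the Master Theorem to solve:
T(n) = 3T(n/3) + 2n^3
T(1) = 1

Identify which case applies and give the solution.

a=3, b=3, f(n)=2n^3. log_3(3) = 1. Since c=3 > 1 and the regularity condition holds (3(n/3)^3 = (3/3^3)n^3 with 3/3^3 < 1), Case 3 applies: T(n) = Θ(f(n)) = O(n^3).

Answer: O(n^3) - Case 3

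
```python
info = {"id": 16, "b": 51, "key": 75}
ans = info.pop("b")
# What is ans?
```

Trace:
`info = {"id": 16, "b": 51, "key": 75}` → info = {'id': 16, 'b': 51, 'key': 75}
`ans = info.pop("b")` → info = {'id': 16, 'key': 75}; ans = 51
So ans = 51

Answer: 51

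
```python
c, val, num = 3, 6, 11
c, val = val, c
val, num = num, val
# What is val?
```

Trace:
`c, val, num = 3, 6, 11` → c = 3; val = 6; num = 11
`c, val = val, c` → c = 6; val = 3
`val, num = num, val` → val = 11; num = 3
So val = 11

Answer: 11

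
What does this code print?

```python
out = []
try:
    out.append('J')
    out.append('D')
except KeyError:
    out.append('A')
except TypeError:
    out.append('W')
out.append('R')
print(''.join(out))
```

Execution trace: 'J' (try body) → 'D' (try body, no exception) → 'R' (after the try/except). Output: JDR

Answer: JDR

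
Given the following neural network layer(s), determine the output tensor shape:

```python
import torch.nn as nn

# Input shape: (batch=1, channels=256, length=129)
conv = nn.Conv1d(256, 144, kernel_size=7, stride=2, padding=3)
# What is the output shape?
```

Input: (1, 256, 129) -> Output: (1, 144, 65)

Answer: (1, 144, 65)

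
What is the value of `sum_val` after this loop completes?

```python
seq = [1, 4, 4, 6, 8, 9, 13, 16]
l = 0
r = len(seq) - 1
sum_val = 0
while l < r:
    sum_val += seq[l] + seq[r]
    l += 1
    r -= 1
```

Sum of pairs from ends
`sum_val` takes the values: 0 → 17 → 34 → 47 → 61

Answer: 61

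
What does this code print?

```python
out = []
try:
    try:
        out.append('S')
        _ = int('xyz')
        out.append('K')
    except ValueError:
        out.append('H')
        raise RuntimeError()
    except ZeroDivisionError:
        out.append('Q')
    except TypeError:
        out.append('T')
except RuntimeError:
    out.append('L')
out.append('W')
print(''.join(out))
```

Execution trace: 'S' (inner try body) → 'H' (inner except ValueError) → 'L' (outer except RuntimeError) → 'W' (after the try/except). Output: SHLW

Answer: SHLW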